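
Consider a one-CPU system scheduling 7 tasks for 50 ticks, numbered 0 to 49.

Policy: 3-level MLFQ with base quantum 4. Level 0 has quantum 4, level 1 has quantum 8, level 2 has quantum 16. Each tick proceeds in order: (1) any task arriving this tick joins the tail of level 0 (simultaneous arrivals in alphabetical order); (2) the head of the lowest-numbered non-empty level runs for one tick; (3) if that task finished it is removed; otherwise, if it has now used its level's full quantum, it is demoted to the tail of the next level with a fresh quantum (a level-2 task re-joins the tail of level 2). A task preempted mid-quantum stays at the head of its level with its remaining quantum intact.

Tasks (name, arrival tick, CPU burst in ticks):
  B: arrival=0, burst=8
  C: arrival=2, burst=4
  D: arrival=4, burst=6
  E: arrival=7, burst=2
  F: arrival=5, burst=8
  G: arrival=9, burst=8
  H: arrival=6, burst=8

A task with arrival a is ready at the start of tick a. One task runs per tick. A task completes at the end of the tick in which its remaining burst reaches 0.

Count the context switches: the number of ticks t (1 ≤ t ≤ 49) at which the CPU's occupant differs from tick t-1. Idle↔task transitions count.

t=0: L0/L1/L2 = B/-/- → run B
t=1: L0/L1/L2 = B/-/- → run B
t=2: L0/L1/L2 = BC/-/- → run B
t=3: L0/L1/L2 = BC/-/- → run B
t=4: L0/L1/L2 = CD/B/- → run C
t=5: L0/L1/L2 = CDF/B/- → run C
t=6: L0/L1/L2 = CDFH/B/- → run C
t=7: L0/L1/L2 = CDFHE/B/- → run C
t=8: L0/L1/L2 = DFHE/B/- → run D
t=9: L0/L1/L2 = DFHEG/B/- → run D
t=10: L0/L1/L2 = DFHEG/B/- → run D
t=11: L0/L1/L2 = DFHEG/B/- → run D
t=12: L0/L1/L2 = FHEG/BD/- → run F
t=13: L0/L1/L2 = FHEG/BD/- → run F
t=14: L0/L1/L2 = FHEG/BD/- → run F
t=15: L0/L1/L2 = FHEG/BD/- → run F
t=16: L0/L1/L2 = HEG/BDF/- → run H
t=17: L0/L1/L2 = HEG/BDF/- → run H
t=18: L0/L1/L2 = HEG/BDF/- → run H
t=19: L0/L1/L2 = HEG/BDF/- → run H
t=20: L0/L1/L2 = EG/BDFH/- → run E
t=21: L0/L1/L2 = EG/BDFH/- → run E
t=22: L0/L1/L2 = G/BDFH/- → run G
t=23: L0/L1/L2 = G/BDFH/- → run G
t=24: L0/L1/L2 = G/BDFH/- → run G
t=25: L0/L1/L2 = G/BDFH/- → run G
t=26: L0/L1/L2 = -/BDFHG/- → run B
t=27: L0/L1/L2 = -/BDFHG/- → run B
t=28: L0/L1/L2 = -/BDFHG/- → run B
t=29: L0/L1/L2 = -/BDFHG/- → run B
t=30: L0/L1/L2 = -/DFHG/- → run D
t=31: L0/L1/L2 = -/DFHG/- → run D
t=32: L0/L1/L2 = -/FHG/- → run F
t=33: L0/L1/L2 = -/FHG/- → run F
t=34: L0/L1/L2 = -/FHG/- → run F
t=35: L0/L1/L2 = -/FHG/- → run F
t=36: L0/L1/L2 = -/HG/- → run H
t=37: L0/L1/L2 = -/HG/- → run H
t=38: L0/L1/L2 = -/HG/- → run H
t=39: L0/L1/L2 = -/HG/- → run H
t=40: L0/L1/L2 = -/G/- → run G
t=41: L0/L1/L2 = -/G/- → run G
t=42: L0/L1/L2 = -/G/- → run G
t=43: L0/L1/L2 = -/G/- → run G
t=44: (idle)
t=45: (idle)
t=46: (idle)
t=47: (idle)
t=48: (idle)
t=49: (idle)

context switches = 12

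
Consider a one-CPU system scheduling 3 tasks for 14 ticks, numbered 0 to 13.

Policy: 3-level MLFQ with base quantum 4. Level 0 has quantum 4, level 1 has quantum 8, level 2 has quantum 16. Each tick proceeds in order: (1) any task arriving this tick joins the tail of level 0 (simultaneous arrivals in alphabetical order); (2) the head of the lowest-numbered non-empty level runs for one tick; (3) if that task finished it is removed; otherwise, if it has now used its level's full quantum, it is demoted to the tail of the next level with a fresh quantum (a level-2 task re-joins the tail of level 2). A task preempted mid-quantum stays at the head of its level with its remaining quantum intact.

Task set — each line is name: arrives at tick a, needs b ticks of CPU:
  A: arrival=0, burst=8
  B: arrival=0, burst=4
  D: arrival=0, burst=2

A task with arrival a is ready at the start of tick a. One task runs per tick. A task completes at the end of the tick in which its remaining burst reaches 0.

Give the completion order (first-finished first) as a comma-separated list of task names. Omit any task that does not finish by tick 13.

completion order = B, D, A

t=0: L0/L1/L2 = ABD/-/- → run A
t=1: L0/L1/L2 = ABD/-/- → run A
t=2: L0/L1/L2 = ABD/-/- → run A
t=3: L0/L1/L2 = ABD/-/- → run A
t=4: L0/L1/L2 = BD/A/- → run B
t=5: L0/L1/L2 = BD/A/- → run B
t=6: L0/L1/L2 = BD/A/- → run B
t=7: L0/L1/L2 = BD/A/- → run B
t=8: L0/L1/L2 = D/A/- → run D
t=9: L0/L1/L2 = D/A/- → run D
t=10: L0/L1/L2 = -/A/- → run A
t=11: L0/L1/L2 = -/A/- → run A
t=12: L0/L1/L2 = -/A/- → run A
t=13: L0/L1/L2 = -/A/- → run A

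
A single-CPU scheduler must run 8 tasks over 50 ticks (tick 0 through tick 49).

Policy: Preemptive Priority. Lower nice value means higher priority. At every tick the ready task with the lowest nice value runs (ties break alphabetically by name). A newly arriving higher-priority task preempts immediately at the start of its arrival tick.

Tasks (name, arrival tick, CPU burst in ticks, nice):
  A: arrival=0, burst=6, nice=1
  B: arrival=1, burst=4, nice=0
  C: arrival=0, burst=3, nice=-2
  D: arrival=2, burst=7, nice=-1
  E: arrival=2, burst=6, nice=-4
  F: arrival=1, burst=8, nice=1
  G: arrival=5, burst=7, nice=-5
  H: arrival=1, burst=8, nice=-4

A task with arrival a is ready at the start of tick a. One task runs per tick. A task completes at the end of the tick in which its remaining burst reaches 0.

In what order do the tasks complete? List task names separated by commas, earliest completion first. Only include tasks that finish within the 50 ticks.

t=0: ready={A,C} → run C
t=1: ready={A,B,C,F,H} → run H
t=2: ready={A,B,C,D,E,F,H} → run E
t=3: ready={A,B,C,D,E,F,H} → run E
t=4: ready={A,B,C,D,E,F,H} → run E
t=5: ready={A,B,C,D,E,F,G,H} → run G
t=6: ready={A,B,C,D,E,F,G,H} → run G
t=7: ready={A,B,C,D,E,F,G,H} → run G
t=8: ready={A,B,C,D,E,F,G,H} → run G
t=9: ready={A,B,C,D,E,F,G,H} → run G
t=10: ready={A,B,C,D,E,F,G,H} → run G
t=11: ready={A,B,C,D,E,F,G,H} → run G
t=12: ready={A,B,C,D,E,F,H} → run E
t=13: ready={A,B,C,D,E,F,H} → run E
t=14: ready={A,B,C,D,E,F,H} → run E
t=15: ready={A,B,C,D,F,H} → run H
t=16: ready={A,B,C,D,F,H} → run H
t=17: ready={A,B,C,D,F,H} → run H
t=18: ready={A,B,C,D,F,H} → run H
t=19: ready={A,B,C,D,F,H} → run H
t=20: ready={A,B,C,D,F,H} → run H
t=21: ready={A,B,C,D,F,H} → run H
t=22: ready={A,B,C,D,F} → run C
t=23: ready={A,B,C,D,F} → run C
t=24: ready={A,B,D,F} → run D
t=25: ready={A,B,D,F} → run D
t=26: ready={A,B,D,F} → run D
t=27: ready={A,B,D,F} → run D
t=28: ready={A,B,D,F} → run D
t=29: ready={A,B,D,F} → run D
t=30: ready={A,B,D,F} → run D
t=31: ready={A,B,F} → run B
t=32: ready={A,B,F} → run B
t=33: ready={A,B,F} → run B
t=34: ready={A,B,F} → run B
t=35: ready={A,F} → run A
t=36: ready={A,F} → run A
t=37: ready={A,F} → run A
t=38: ready={A,F} → run A
t=39: ready={A,F} → run A
t=40: ready={A,F} → run A
t=41: ready={F} → run F
t=42: ready={F} → run F
t=43: ready={F} → run F
t=44: ready={F} → run F
t=45: ready={F} → run F
t=46: ready={F} → run F
t=47: ready={F} → run F
t=48: ready={F} → run F
t=49: (idle)

completion order = G, E, H, C, D, B, A, F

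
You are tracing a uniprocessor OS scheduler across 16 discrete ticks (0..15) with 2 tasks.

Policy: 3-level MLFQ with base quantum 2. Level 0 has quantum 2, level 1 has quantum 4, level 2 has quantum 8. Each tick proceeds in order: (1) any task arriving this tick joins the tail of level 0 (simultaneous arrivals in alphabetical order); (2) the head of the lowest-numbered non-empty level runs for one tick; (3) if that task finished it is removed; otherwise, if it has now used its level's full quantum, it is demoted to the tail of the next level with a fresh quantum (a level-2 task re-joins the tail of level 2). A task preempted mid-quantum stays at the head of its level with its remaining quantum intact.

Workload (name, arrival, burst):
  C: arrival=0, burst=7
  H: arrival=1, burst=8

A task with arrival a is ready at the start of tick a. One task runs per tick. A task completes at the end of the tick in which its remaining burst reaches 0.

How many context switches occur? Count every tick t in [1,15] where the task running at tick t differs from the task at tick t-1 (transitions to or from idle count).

context switches = 6

t=0: L0/L1/L2 = C/-/- → run C
t=1: L0/L1/L2 = CH/-/- → run C
t=2: L0/L1/L2 = H/C/- → run H
t=3: L0/L1/L2 = H/C/- → run H
t=4: L0/L1/L2 = -/CH/- → run C
t=5: L0/L1/L2 = -/CH/- → run C
t=6: L0/L1/L2 = -/CH/- → run C
t=7: L0/L1/L2 = -/CH/- → run C
t=8: L0/L1/L2 = -/H/C → run H
t=9: L0/L1/L2 = -/H/C → run H
t=10: L0/L1/L2 = -/H/C → run H
t=11: L0/L1/L2 = -/H/C → run H
t=12: L0/L1/L2 = -/-/CH → run C
t=13: L0/L1/L2 = -/-/H → run H
t=14: L0/L1/L2 = -/-/H → run H
t=15: (idle)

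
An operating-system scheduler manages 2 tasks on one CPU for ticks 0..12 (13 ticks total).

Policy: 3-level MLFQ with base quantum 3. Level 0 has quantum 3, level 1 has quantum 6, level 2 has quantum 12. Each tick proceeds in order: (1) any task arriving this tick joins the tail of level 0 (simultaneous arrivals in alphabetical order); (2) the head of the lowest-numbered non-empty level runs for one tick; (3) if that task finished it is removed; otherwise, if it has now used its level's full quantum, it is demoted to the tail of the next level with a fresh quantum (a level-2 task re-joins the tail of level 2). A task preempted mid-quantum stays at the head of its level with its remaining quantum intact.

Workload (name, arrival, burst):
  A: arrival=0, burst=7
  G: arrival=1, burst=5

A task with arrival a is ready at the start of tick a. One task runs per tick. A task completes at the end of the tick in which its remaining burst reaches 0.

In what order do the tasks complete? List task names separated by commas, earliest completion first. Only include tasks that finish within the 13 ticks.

t=0: L0/L1/L2 = A/-/- → run A
t=1: L0/L1/L2 = AG/-/- → run A
t=2: L0/L1/L2 = AG/-/- → run A
t=3: L0/L1/L2 = G/A/- → run G
t=4: L0/L1/L2 = G/A/- → run G
t=5: L0/L1/L2 = G/A/- → run G
t=6: L0/L1/L2 = -/AG/- → run A
t=7: L0/L1/L2 = -/AG/- → run A
t=8: L0/L1/L2 = -/AG/- → run A
t=9: L0/L1/L2 = -/AG/- → run A
t=10: L0/L1/L2 = -/G/- → run G
t=11: L0/L1/L2 = -/G/- → run G
t=12: (idle)

completion order = A, G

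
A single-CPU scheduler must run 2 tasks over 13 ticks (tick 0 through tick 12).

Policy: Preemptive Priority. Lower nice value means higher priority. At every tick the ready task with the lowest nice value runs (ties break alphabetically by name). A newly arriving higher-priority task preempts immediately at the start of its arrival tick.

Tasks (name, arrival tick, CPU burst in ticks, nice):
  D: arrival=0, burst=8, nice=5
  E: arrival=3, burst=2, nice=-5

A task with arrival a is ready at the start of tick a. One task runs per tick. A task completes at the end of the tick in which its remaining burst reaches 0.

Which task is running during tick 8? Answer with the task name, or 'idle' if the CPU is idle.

t=0: ready={D} → run D
t=1: ready={D} → run D
t=2: ready={D} → run D
t=3: ready={D,E} → run E
t=4: ready={D,E} → run E
t=5: ready={D} → run D
t=6: ready={D} → run D
t=7: ready={D} → run D
t=8: ready={D} → run D
t=9: ready={D} → run D
t=10: (idle)
t=11: (idle)
t=12: (idle)

running at tick 8 = D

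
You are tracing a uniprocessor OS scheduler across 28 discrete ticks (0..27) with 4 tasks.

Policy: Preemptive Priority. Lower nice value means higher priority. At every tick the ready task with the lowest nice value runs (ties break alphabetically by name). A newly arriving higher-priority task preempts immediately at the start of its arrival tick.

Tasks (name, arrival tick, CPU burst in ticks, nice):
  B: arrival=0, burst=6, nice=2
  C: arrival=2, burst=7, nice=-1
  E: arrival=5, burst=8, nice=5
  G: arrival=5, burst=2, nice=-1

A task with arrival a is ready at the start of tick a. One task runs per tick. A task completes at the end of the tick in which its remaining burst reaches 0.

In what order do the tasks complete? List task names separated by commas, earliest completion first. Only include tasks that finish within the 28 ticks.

t=0: ready={B} → run B
t=1: ready={B} → run B
t=2: ready={B,C} → run C
t=3: ready={B,C} → run C
t=4: ready={B,C} → run C
t=5: ready={B,C,E,G} → run C
t=6: ready={B,C,E,G} → run C
t=7: ready={B,C,E,G} → run C
t=8: ready={B,C,E,G} → run C
t=9: ready={B,E,G} → run G
t=10: ready={B,E,G} → run G
t=11: ready={B,E} → run B
t=12: ready={B,E} → run B
t=13: ready={B,E} → run B
t=14: ready={B,E} → run B
t=15: ready={E} → run E
t=16: ready={E} → run E
t=17: ready={E} → run E
t=18: ready={E} → run E
t=19: ready={E} → run E
t=20: ready={E} → run E
t=21: ready={E} → run E
t=22: ready={E} → run E
t=23: (idle)
t=24: (idle)
t=25: (idle)
t=26: (idle)
t=27: (idle)

completion order = C, G, B, E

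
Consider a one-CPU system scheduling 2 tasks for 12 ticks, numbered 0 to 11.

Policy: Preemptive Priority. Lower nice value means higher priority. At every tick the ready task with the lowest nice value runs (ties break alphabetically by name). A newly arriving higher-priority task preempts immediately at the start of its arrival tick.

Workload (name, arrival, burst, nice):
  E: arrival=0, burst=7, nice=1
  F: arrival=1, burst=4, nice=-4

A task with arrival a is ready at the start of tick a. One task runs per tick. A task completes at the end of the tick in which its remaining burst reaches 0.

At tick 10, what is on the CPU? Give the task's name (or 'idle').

t=0: ready={E} → run E
t=1: ready={E,F} → run F
t=2: ready={E,F} → run F
t=3: ready={E,F} → run F
t=4: ready={E,F} → run F
t=5: ready={E} → run E
t=6: ready={E} → run E
t=7: ready={E} → run E
t=8: ready={E} → run E
t=9: ready={E} → run E
t=10: ready={E} → run E
t=11: (idle)

running at tick 10 = E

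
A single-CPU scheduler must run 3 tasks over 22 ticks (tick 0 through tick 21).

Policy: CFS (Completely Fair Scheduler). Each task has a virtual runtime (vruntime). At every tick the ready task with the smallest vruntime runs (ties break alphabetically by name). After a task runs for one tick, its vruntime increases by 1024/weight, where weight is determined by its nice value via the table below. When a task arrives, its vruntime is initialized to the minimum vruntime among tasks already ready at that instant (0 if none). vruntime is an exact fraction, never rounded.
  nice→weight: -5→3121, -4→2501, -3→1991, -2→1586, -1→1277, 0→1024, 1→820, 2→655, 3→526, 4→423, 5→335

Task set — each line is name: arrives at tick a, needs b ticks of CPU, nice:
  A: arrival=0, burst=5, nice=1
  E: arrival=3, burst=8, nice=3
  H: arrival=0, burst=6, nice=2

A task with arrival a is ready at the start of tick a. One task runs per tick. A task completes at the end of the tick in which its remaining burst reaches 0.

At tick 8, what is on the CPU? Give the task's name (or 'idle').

running at tick 8 = A

t=0: vr[A=0 H=0] → run A
t=1: vr[A=256/205 H=0] → run H
t=2: vr[A=256/205 H=1024/655] → run A
t=3: vr[A=512/205 E=1024/655 H=1024/655] → run E
t=4: vr[A=512/205 E=604672/172265 H=1024/655] → run H
t=5: vr[A=512/205 E=604672/172265 H=2048/655] → run A
t=6: vr[A=768/205 E=604672/172265 H=2048/655] → run H
t=7: vr[A=768/205 E=604672/172265 H=3072/655] → run E
t=8: vr[A=768/205 E=940032/172265 H=3072/655] → run A
t=9: vr[A=1024/205 E=940032/172265 H=3072/655] → run H
t=10: vr[A=1024/205 E=940032/172265 H=4096/655] → run A
t=11: vr[E=940032/172265 H=4096/655] → run E
t=12: vr[E=1275392/172265 H=4096/655] → run H
t=13: vr[E=1275392/172265 H=1024/131] → run E
t=14: vr[E=1610752/172265 H=1024/131] → run H
t=15: vr[E=1610752/172265] → run E
t=16: vr[E=1946112/172265] → run E
t=17: vr[E=2281472/172265] → run E
t=18: vr[E=2616832/172265] → run E
t=19: (idle)
t=20: (idle)
t=21: (idle)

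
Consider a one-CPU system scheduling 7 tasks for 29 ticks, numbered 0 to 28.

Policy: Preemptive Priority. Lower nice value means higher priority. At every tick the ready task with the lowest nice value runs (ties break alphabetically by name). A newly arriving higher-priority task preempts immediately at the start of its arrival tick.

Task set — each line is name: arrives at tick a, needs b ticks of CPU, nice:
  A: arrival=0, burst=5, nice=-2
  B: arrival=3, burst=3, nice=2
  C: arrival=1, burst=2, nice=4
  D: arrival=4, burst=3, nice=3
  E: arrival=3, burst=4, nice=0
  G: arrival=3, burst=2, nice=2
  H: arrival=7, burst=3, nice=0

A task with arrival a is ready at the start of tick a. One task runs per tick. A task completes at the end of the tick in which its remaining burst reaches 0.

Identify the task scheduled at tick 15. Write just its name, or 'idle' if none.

running at tick 15 = G

t=0: ready={A} → run A
t=1: ready={A,C} → run A
t=2: ready={A,C} → run A
t=3: ready={A,B,C,E,G} → run A
t=4: ready={A,B,C,D,E,G} → run A
t=5: ready={B,C,D,E,G} → run E
t=6: ready={B,C,D,E,G} → run E
t=7: ready={B,C,D,E,G,H} → run E
t=8: ready={B,C,D,E,G,H} → run E
t=9: ready={B,C,D,G,H} → run H
t=10: ready={B,C,D,G,H} → run H
t=11: ready={B,C,D,G,H} → run H
t=12: ready={B,C,D,G} → run B
t=13: ready={B,C,D,G} → run B
t=14: ready={B,C,D,G} → run B
t=15: ready={C,D,G} → run G
t=16: ready={C,D,G} → run G
t=17: ready={C,D} → run D
t=18: ready={C,D} → run D
t=19: ready={C,D} → run D
t=20: ready={C} → run C
t=21: ready={C} → run C
t=22: (idle)
t=23: (idle)
t=24: (idle)
t=25: (idle)
t=26: (idle)
t=27: (idle)
t=28: (idle)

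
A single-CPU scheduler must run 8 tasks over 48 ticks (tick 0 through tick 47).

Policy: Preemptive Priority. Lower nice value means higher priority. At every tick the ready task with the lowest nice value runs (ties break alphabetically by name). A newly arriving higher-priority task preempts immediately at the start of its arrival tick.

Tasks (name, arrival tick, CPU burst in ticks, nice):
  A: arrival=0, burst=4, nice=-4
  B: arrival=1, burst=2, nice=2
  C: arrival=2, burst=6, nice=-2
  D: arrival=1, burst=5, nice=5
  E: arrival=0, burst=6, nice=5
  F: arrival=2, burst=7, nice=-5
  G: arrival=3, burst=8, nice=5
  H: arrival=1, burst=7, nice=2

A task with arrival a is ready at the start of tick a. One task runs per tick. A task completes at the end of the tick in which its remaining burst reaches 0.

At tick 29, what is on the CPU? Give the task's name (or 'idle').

t=0: ready={A,E} → run A
t=1: ready={A,B,D,E,H} → run A
t=2: ready={A,B,C,D,E,F,H} → run F
t=3: ready={A,B,C,D,E,F,G,H} → run F
t=4: ready={A,B,C,D,E,F,G,H} → run F
t=5: ready={A,B,C,D,E,F,G,H} → run F
t=6: ready={A,B,C,D,E,F,G,H} → run F
t=7: ready={A,B,C,D,E,F,G,H} → run F
t=8: ready={A,B,C,D,E,F,G,H} → run F
t=9: ready={A,B,C,D,E,G,H} → run A
t=10: ready={A,B,C,D,E,G,H} → run A
t=11: ready={B,C,D,E,G,H} → run C
t=12: ready={B,C,D,E,G,H} → run C
t=13: ready={B,C,D,E,G,H} → run C
t=14: ready={B,C,D,E,G,H} → run C
t=15: ready={B,C,D,E,G,H} → run C
t=16: ready={B,C,D,E,G,H} → run C
t=17: ready={B,D,E,G,H} → run B
t=18: ready={B,D,E,G,H} → run B
t=19: ready={D,E,G,H} → run H
t=20: ready={D,E,G,H} → run H
t=21: ready={D,E,G,H} → run H
t=22: ready={D,E,G,H} → run H
t=23: ready={D,E,G,H} → run H
t=24: ready={D,E,G,H} → run H
t=25: ready={D,E,G,H} → run H
t=26: ready={D,E,G} → run D
t=27: ready={D,E,G} → run D
t=28: ready={D,E,G} → run D
t=29: ready={D,E,G} → run D
t=30: ready={D,E,G} → run D
t=31: ready={E,G} → run E
t=32: ready={E,G} → run E
t=33: ready={E,G} → run E
t=34: ready={E,G} → run E
t=35: ready={E,G} → run E
t=36: ready={E,G} → run E
t=37: ready={G} → run G
t=38: ready={G} → run G
t=39: ready={G} → run G
t=40: ready={G} → run G
t=41: ready={G} → run G
t=42: ready={G} → run G
t=43: ready={G} → run G
t=44: ready={G} → run G
t=45: (idle)
t=46: (idle)
t=47: (idle)

running at tick 29 = D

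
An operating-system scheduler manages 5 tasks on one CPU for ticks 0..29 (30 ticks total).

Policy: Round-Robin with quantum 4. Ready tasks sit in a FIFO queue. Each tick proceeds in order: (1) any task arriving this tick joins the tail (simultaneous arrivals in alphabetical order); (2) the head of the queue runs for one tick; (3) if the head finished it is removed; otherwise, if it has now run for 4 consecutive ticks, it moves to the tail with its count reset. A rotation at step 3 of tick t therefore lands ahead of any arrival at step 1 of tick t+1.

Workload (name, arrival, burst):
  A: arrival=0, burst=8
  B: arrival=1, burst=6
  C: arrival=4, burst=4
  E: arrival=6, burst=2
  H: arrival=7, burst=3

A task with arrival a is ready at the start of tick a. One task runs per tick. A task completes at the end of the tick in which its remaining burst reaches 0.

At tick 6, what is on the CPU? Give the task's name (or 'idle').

t=0: queue=[A] q_used=0 → run A
t=1: queue=[A,B] q_used=1 → run A
t=2: queue=[A,B] q_used=2 → run A
t=3: queue=[A,B] q_used=3 → run A
t=4: queue=[B,A,C] q_used=0 → run B
t=5: queue=[B,A,C] q_used=1 → run B
t=6: queue=[B,A,C,E] q_used=2 → run B
t=7: queue=[B,A,C,E,H] q_used=3 → run B
t=8: queue=[A,C,E,H,B] q_used=0 → run A
t=9: queue=[A,C,E,H,B] q_used=1 → run A
t=10: queue=[A,C,E,H,B] q_used=2 → run A
t=11: queue=[A,C,E,H,B] q_used=3 → run A
t=12: queue=[C,E,H,B] q_used=0 → run C
t=13: queue=[C,E,H,B] q_used=1 → run C
t=14: queue=[C,E,H,B] q_used=2 → run C
t=15: queue=[C,E,H,B] q_used=3 → run C
t=16: queue=[E,H,B] q_used=0 → run E
t=17: queue=[E,H,B] q_used=1 → run E
t=18: queue=[H,B] q_used=0 → run H
t=19: queue=[H,B] q_used=1 → run H
t=20: queue=[H,B] q_used=2 → run H
t=21: queue=[B] q_used=0 → run B
t=22: queue=[B] q_used=1 → run B
t=23: (idle)
t=24: (idle)
t=25: (idle)
t=26: (idle)
t=27: (idle)
t=28: (idle)
t=29: (idle)

running at tick 6 = B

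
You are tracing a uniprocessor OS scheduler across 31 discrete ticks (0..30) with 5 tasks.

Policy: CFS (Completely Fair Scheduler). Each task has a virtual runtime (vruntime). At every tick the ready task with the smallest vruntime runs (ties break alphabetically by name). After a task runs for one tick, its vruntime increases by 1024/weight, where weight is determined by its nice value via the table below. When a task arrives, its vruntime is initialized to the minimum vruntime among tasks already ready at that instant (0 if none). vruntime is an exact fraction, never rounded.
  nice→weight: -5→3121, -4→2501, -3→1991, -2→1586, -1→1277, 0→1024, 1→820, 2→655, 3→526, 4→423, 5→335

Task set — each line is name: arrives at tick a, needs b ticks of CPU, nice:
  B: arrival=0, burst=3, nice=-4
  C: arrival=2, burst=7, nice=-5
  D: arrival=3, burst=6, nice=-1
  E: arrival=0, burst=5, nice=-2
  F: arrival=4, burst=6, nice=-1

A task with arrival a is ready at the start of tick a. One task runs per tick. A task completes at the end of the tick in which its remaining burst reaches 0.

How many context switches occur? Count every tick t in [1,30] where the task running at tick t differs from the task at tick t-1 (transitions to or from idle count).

context switches = 25

t=0: vr[B=0 E=0] → run B
t=1: vr[B=1024/2501 E=0] → run E
t=2: vr[B=1024/2501 C=1024/2501 E=512/793] → run B
t=3: vr[B=2048/2501 C=1024/2501 D=1024/2501 E=512/793] → run C
t=4: vr[B=2048/2501 C=5756928/7805621 D=1024/2501 E=512/793 F=1024/2501] → run D
t=5: vr[B=2048/2501 C=5756928/7805621 D=3868672/3193777 E=512/793 F=1024/2501] → run F
t=6: vr[B=2048/2501 C=5756928/7805621 D=3868672/3193777 E=512/793 F=3868672/3193777] → run E
t=7: vr[B=2048/2501 C=5756928/7805621 D=3868672/3193777 E=1024/793 F=3868672/3193777] → run C
t=8: vr[B=2048/2501 C=8317952/7805621 D=3868672/3193777 E=1024/793 F=3868672/3193777] → run B
t=9: vr[C=8317952/7805621 D=3868672/3193777 E=1024/793 F=3868672/3193777] → run C
t=10: vr[C=10878976/7805621 D=3868672/3193777 E=1024/793 F=3868672/3193777] → run D
t=11: vr[C=10878976/7805621 D=6429696/3193777 E=1024/793 F=3868672/3193777] → run F
t=12: vr[C=10878976/7805621 D=6429696/3193777 E=1024/793 F=6429696/3193777] → run E
t=13: vr[C=10878976/7805621 D=6429696/3193777 E=1536/793 F=6429696/3193777] → run C
t=14: vr[C=13440000/7805621 D=6429696/3193777 E=1536/793 F=6429696/3193777] → run C
t=15: vr[C=16001024/7805621 D=6429696/3193777 E=1536/793 F=6429696/3193777] → run E
t=16: vr[C=16001024/7805621 D=6429696/3193777 E=2048/793 F=6429696/3193777] → run D
t=17: vr[C=16001024/7805621 D=8990720/3193777 E=2048/793 F=6429696/3193777] → run F
t=18: vr[C=16001024/7805621 D=8990720/3193777 E=2048/793 F=8990720/3193777] → run C
t=19: vr[C=18562048/7805621 D=8990720/3193777 E=2048/793 F=8990720/3193777] → run C
t=20: vr[D=8990720/3193777 E=2048/793 F=8990720/3193777] → run E
t=21: vr[D=8990720/3193777 F=8990720/3193777] → run D
t=22: vr[D=11551744/3193777 F=8990720/3193777] → run F
t=23: vr[D=11551744/3193777 F=11551744/3193777] → run D
t=24: vr[D=14112768/3193777 F=11551744/3193777] → run F
t=25: vr[D=14112768/3193777 F=14112768/3193777] → run D
t=26: vr[F=14112768/3193777] → run F
t=27: (idle)
t=28: (idle)
t=29: (idle)
t=30: (idle)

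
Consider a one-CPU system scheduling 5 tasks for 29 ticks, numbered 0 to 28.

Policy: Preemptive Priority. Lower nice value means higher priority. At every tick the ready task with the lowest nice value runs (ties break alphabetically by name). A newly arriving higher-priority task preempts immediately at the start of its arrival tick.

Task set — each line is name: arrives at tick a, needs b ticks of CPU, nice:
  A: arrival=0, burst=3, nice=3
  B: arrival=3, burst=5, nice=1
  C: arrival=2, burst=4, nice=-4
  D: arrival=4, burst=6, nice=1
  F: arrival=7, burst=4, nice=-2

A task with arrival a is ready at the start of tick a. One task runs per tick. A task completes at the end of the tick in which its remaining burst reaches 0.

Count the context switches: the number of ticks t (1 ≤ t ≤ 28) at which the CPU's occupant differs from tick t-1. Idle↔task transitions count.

context switches = 7

t=0: ready={A} → run A
t=1: ready={A} → run A
t=2: ready={A,C} → run C
t=3: ready={A,B,C} → run C
t=4: ready={A,B,C,D} → run C
t=5: ready={A,B,C,D} → run C
t=6: ready={A,B,D} → run B
t=7: ready={A,B,D,F} → run F
t=8: ready={A,B,D,F} → run F
t=9: ready={A,B,D,F} → run F
t=10: ready={A,B,D,F} → run F
t=11: ready={A,B,D} → run B
t=12: ready={A,B,D} → run B
t=13: ready={A,B,D} → run B
t=14: ready={A,B,D} → run B
t=15: ready={A,D} → run D
t=16: ready={A,D} → run D
t=17: ready={A,D} → run D
t=18: ready={A,D} → run D
t=19: ready={A,D} → run D
t=20: ready={A,D} → run D
t=21: ready={A} → run A
t=22: (idle)
t=23: (idle)
t=24: (idle)
t=25: (idle)
t=26: (idle)
t=27: (idle)
t=28: (idle)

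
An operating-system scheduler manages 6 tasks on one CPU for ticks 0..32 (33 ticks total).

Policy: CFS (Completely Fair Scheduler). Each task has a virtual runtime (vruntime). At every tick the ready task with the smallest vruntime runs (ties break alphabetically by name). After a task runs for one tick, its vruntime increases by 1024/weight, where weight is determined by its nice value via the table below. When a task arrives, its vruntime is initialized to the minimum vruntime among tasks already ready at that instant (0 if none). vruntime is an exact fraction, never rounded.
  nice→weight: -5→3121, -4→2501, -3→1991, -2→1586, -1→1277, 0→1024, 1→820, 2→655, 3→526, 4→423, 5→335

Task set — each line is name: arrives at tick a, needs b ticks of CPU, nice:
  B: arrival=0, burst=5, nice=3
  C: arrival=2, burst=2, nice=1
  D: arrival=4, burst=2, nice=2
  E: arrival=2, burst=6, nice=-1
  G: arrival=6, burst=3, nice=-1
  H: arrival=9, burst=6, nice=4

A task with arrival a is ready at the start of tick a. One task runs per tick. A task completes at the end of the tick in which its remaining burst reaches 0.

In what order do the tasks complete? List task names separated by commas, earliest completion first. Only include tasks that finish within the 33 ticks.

t=0: vr[B=0] → run B
t=1: vr[B=512/263] → run B
t=2: vr[B=1024/263 C=1024/263 E=1024/263] → run B
t=3: vr[B=1536/263 C=1024/263 E=1024/263] → run C
t=4: vr[B=1536/263 C=277248/53915 D=1024/263 E=1024/263] → run D
t=5: vr[B=1536/263 C=277248/53915 D=940032/172265 E=1024/263] → run E
t=6: vr[B=1536/263 C=277248/53915 D=940032/172265 E=1576960/335851 G=1576960/335851] → run E
t=7: vr[B=1536/263 C=277248/53915 D=940032/172265 E=1846272/335851 G=1576960/335851] → run G
t=8: vr[B=1536/263 C=277248/53915 D=940032/172265 E=1846272/335851 G=1846272/335851] → run C
t=9: vr[B=1536/263 D=940032/172265 E=1846272/335851 G=1846272/335851 H=940032/172265] → run D
t=10: vr[B=1536/263 E=1846272/335851 G=1846272/335851 H=940032/172265] → run H
t=11: vr[B=1536/263 E=1846272/335851 G=1846272/335851 H=574032896/72868095] → run E
t=12: vr[B=1536/263 E=2115584/335851 G=1846272/335851 H=574032896/72868095] → run G
t=13: vr[B=1536/263 E=2115584/335851 G=2115584/335851 H=574032896/72868095] → run B
t=14: vr[B=2048/263 E=2115584/335851 G=2115584/335851 H=574032896/72868095] → run E
t=15: vr[B=2048/263 E=2384896/335851 G=2115584/335851 H=574032896/72868095] → run G
t=16: vr[B=2048/263 E=2384896/335851 H=574032896/72868095] → run E
t=17: vr[B=2048/263 E=2654208/335851 H=574032896/72868095] → run B
t=18: vr[E=2654208/335851 H=574032896/72868095] → run H
t=19: vr[E=2654208/335851 H=750432256/72868095] → run E
t=20: vr[H=750432256/72868095] → run H
t=21: vr[H=308943872/24289365] → run H
t=22: vr[H=1103230976/72868095] → run H
t=23: vr[H=1279630336/72868095] → run H
t=24: (idle)
t=25: (idle)
t=26: (idle)
t=27: (idle)
t=28: (idle)
t=29: (idle)
t=30: (idle)
t=31: (idle)
t=32: (idle)

completion order = C, D, G, B, E, H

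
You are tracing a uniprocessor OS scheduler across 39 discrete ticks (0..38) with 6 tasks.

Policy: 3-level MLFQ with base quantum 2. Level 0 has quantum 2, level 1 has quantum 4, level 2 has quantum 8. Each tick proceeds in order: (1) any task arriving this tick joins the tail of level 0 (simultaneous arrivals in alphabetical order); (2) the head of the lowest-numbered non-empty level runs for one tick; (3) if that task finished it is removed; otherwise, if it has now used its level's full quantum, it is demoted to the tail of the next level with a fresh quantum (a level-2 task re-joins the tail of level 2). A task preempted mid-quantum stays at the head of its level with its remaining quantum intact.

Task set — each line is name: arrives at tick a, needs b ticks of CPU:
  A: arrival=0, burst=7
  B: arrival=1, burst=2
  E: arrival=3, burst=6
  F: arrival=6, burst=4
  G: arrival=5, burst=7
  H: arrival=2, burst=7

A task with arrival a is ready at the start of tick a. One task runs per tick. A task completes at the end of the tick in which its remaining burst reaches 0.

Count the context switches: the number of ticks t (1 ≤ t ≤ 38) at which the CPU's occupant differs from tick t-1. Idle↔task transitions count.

t=0: L0/L1/L2 = A/-/- → run A
t=1: L0/L1/L2 = AB/-/- → run A
t=2: L0/L1/L2 = BH/A/- → run B
t=3: L0/L1/L2 = BHE/A/- → run B
t=4: L0/L1/L2 = HE/A/- → run H
t=5: L0/L1/L2 = HEG/A/- → run H
t=6: L0/L1/L2 = EGF/AH/- → run E
t=7: L0/L1/L2 = EGF/AH/- → run E
t=8: L0/L1/L2 = GF/AHE/- → run G
t=9: L0/L1/L2 = GF/AHE/- → run G
t=10: L0/L1/L2 = F/AHEG/- → run F
t=11: L0/L1/L2 = F/AHEG/- → run F
t=12: L0/L1/L2 = -/AHEGF/- → run A
t=13: L0/L1/L2 = -/AHEGF/- → run A
t=14: L0/L1/L2 = -/AHEGF/- → run A
t=15: L0/L1/L2 = -/AHEGF/- → run A
t=16: L0/L1/L2 = -/HEGF/A → run H
t=17: L0/L1/L2 = -/HEGF/A → run H
t=18: L0/L1/L2 = -/HEGF/A → run H
t=19: L0/L1/L2 = -/HEGF/A → run H
t=20: L0/L1/L2 = -/EGF/AH → run E
t=21: L0/L1/L2 = -/EGF/AH → run E
t=22: L0/L1/L2 = -/EGF/AH → run E
t=23: L0/L1/L2 = -/EGF/AH → run E
t=24: L0/L1/L2 = -/GF/AH → run G
t=25: L0/L1/L2 = -/GF/AH → run G
t=26: L0/L1/L2 = -/GF/AH → run G
t=27: L0/L1/L2 = -/GF/AH → run G
t=28: L0/L1/L2 = -/F/AHG → run F
t=29: L0/L1/L2 = -/F/AHG → run F
t=30: L0/L1/L2 = -/-/AHG → run A
t=31: L0/L1/L2 = -/-/HG → run H
t=32: L0/L1/L2 = -/-/G → run G
t=33: (idle)
t=34: (idle)
t=35: (idle)
t=36: (idle)
t=37: (idle)
t=38: (idle)

context switches = 14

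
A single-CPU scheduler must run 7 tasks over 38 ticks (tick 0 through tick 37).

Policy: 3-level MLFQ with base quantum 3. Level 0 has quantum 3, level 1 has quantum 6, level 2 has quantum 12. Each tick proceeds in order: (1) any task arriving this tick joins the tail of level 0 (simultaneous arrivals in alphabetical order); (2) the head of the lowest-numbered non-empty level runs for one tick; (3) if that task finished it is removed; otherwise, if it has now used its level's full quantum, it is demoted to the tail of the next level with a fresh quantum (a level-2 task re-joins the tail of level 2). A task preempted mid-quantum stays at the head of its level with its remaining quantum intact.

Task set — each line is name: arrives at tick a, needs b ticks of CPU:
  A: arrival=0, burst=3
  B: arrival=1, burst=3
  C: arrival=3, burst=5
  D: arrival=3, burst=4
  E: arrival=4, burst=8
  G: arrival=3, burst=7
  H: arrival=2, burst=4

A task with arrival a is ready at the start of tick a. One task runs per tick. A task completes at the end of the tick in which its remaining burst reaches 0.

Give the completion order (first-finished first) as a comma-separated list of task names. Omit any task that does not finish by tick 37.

t=0: L0/L1/L2 = A/-/- → run A
t=1: L0/L1/L2 = AB/-/- → run A
t=2: L0/L1/L2 = ABH/-/- → run A
t=3: L0/L1/L2 = BHCDG/-/- → run B
t=4: L0/L1/L2 = BHCDGE/-/- → run B
t=5: L0/L1/L2 = BHCDGE/-/- → run B
t=6: L0/L1/L2 = HCDGE/-/- → run H
t=7: L0/L1/L2 = HCDGE/-/- → run H
t=8: L0/L1/L2 = HCDGE/-/- → run H
t=9: L0/L1/L2 = CDGE/H/- → run C
t=10: L0/L1/L2 = CDGE/H/- → run C
t=11: L0/L1/L2 = CDGE/H/- → run C
t=12: L0/L1/L2 = DGE/HC/- → run D
t=13: L0/L1/L2 = DGE/HC/- → run D
t=14: L0/L1/L2 = DGE/HC/- → run D
t=15: L0/L1/L2 = GE/HCD/- → run G
t=16: L0/L1/L2 = GE/HCD/- → run G
t=17: L0/L1/L2 = GE/HCD/- → run G
t=18: L0/L1/L2 = E/HCDG/- → run E
t=19: L0/L1/L2 = E/HCDG/- → run E
t=20: L0/L1/L2 = E/HCDG/- → run E
t=21: L0/L1/L2 = -/HCDGE/- → run H
t=22: L0/L1/L2 = -/CDGE/- → run C
t=23: L0/L1/L2 = -/CDGE/- → run C
t=24: L0/L1/L2 = -/DGE/- → run D
t=25: L0/L1/L2 = -/GE/- → run G
t=26: L0/L1/L2 = -/GE/- → run G
t=27: L0/L1/L2 = -/GE/- → run G
t=28: L0/L1/L2 = -/GE/- → run G
t=29: L0/L1/L2 = -/E/- → run E
t=30: L0/L1/L2 = -/E/- → run E
t=31: L0/L1/L2 = -/E/- → run E
t=32: L0/L1/L2 = -/E/- → run E
t=33: L0/L1/L2 = -/E/- → run E
t=34: (idle)
t=35: (idle)
t=36: (idle)
t=37: (idle)

completion order = A, B, H, C, D, G, E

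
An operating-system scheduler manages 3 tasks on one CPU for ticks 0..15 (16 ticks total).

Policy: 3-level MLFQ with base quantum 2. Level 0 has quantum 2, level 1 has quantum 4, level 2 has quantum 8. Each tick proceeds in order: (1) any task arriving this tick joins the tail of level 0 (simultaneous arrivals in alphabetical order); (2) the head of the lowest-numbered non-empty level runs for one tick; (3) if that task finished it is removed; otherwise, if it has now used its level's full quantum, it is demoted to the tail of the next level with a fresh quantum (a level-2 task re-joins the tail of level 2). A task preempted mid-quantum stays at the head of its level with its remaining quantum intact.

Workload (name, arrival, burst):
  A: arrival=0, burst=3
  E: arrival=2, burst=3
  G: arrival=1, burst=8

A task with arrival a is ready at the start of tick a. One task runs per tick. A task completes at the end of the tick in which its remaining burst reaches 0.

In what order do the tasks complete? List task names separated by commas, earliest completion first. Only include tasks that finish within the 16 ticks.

completion order = A, E, G

t=0: L0/L1/L2 = A/-/- → run A
t=1: L0/L1/L2 = AG/-/- → run A
t=2: L0/L1/L2 = GE/A/- → run G
t=3: L0/L1/L2 = GE/A/- → run G
t=4: L0/L1/L2 = E/AG/- → run E
t=5: L0/L1/L2 = E/AG/- → run E
t=6: L0/L1/L2 = -/AGE/- → run A
t=7: L0/L1/L2 = -/GE/- → run G
t=8: L0/L1/L2 = -/GE/- → run G
t=9: L0/L1/L2 = -/GE/- → run G
t=10: L0/L1/L2 = -/GE/- → run G
t=11: L0/L1/L2 = -/E/G → run E
t=12: L0/L1/L2 = -/-/G → run G
t=13: L0/L1/L2 = -/-/G → run G
t=14: (idle)
t=15: (idle)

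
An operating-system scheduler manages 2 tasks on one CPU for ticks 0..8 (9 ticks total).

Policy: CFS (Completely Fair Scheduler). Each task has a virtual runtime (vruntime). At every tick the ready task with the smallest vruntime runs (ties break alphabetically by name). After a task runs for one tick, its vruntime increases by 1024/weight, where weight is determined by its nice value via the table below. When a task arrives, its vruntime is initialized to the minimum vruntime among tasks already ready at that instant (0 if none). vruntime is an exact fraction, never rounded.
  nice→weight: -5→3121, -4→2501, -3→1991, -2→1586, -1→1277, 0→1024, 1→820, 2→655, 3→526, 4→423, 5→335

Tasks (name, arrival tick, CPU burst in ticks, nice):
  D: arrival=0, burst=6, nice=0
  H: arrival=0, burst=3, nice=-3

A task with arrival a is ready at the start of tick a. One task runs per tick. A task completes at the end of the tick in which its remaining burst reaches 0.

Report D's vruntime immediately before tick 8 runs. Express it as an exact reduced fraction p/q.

t=0: vr[D=0 H=0] → run D
t=1: vr[D=1 H=0] → run H
t=2: vr[D=1 H=1024/1991] → run H
t=3: vr[D=1 H=2048/1991] → run D
t=4: vr[D=2 H=2048/1991] → run H
t=5: vr[D=2] → run D
t=6: vr[D=3] → run D
t=7: vr[D=4] → run D
t=8: vr[D=5] → run D

vruntime(D, start of tick 8) = 5/1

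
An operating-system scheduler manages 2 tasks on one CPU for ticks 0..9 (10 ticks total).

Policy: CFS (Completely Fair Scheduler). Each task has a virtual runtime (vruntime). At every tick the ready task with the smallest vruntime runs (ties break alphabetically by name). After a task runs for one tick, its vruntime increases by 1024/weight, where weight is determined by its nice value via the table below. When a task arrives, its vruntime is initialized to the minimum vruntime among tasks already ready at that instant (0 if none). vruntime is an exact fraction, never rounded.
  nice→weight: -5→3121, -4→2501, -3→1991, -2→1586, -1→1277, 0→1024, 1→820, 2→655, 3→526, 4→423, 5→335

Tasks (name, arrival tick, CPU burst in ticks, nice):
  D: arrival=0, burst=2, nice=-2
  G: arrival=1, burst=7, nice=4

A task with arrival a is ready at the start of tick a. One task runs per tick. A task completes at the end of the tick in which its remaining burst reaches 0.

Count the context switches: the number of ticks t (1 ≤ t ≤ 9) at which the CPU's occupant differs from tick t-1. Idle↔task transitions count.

t=0: vr[D=0] → run D
t=1: vr[D=512/793 G=512/793] → run D
t=2: vr[G=512/793] → run G
t=3: vr[G=1028608/335439] → run G
t=4: vr[G=1840640/335439] → run G
t=5: vr[G=884224/111813] → run G
t=6: vr[G=3464704/335439] → run G
t=7: vr[G=4276736/335439] → run G
t=8: vr[G=1696256/111813] → run G
t=9: (idle)

context switches = 2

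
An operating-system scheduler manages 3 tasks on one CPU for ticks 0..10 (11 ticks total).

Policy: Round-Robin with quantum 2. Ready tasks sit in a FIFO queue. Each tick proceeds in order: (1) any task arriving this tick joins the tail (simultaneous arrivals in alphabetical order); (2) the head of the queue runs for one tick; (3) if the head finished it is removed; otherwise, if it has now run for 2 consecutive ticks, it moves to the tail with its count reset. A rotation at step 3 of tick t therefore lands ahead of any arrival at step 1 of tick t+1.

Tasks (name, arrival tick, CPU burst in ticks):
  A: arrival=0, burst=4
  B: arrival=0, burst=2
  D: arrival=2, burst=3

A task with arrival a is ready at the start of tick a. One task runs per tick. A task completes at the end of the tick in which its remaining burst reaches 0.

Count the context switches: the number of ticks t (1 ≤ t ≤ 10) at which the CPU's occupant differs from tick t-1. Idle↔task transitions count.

t=0: queue=[A,B] q_used=0 → run A
t=1: queue=[A,B] q_used=1 → run A
t=2: queue=[B,A,D] q_used=0 → run B
t=3: queue=[B,A,D] q_used=1 → run B
t=4: queue=[A,D] q_used=0 → run A
t=5: queue=[A,D] q_used=1 → run A
t=6: queue=[D] q_used=0 → run D
t=7: queue=[D] q_used=1 → run D
t=8: queue=[D] q_used=0 → run D
t=9: (idle)
t=10: (idle)

context switches = 4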